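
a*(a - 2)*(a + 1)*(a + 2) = a^4 + a^3 - 4*a^2 - 4*a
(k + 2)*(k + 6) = k^2 + 8*k + 12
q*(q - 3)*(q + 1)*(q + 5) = q^4 + 3*q^3 - 13*q^2 - 15*q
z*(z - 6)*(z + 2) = z^3 - 4*z^2 - 12*z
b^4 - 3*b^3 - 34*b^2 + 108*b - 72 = (b - 6)*(b - 2)*(b - 1)*(b + 6)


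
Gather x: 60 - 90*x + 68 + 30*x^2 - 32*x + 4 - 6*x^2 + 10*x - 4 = 24*x^2 - 112*x + 128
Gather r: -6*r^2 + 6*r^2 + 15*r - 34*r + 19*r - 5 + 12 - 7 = 0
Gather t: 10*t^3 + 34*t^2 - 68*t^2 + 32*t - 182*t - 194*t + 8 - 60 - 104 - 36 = 10*t^3 - 34*t^2 - 344*t - 192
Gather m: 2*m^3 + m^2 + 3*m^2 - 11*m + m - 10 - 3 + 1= 2*m^3 + 4*m^2 - 10*m - 12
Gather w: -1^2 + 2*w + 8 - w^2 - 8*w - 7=-w^2 - 6*w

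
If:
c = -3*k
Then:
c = -3*k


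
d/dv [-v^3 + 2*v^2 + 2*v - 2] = -3*v^2 + 4*v + 2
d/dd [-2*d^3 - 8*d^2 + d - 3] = -6*d^2 - 16*d + 1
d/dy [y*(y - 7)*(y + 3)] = 3*y^2 - 8*y - 21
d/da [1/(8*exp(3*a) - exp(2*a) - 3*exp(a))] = (-24*exp(2*a) + 2*exp(a) + 3)*exp(-a)/(-8*exp(2*a) + exp(a) + 3)^2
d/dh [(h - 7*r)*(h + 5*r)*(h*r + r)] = r*(3*h^2 - 4*h*r + 2*h - 35*r^2 - 2*r)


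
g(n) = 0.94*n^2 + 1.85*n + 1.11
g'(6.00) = 13.13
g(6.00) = 46.05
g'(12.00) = 24.41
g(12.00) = 158.67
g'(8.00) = 16.89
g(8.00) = 76.07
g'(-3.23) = -4.22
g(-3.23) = 4.94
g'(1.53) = 4.73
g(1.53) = 6.14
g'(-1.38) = -0.74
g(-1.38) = 0.35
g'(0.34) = 2.49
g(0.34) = 1.85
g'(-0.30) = 1.29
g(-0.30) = 0.64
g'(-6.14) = -9.69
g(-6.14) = 25.19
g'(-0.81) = 0.33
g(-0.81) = 0.23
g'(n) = 1.88*n + 1.85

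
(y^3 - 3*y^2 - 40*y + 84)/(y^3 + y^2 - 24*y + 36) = (y - 7)/(y - 3)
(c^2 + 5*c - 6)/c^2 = 1 + 5/c - 6/c^2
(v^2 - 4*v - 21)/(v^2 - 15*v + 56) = (v + 3)/(v - 8)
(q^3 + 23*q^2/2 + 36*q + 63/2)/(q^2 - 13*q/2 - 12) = (q^2 + 10*q + 21)/(q - 8)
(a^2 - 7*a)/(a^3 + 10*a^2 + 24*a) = (a - 7)/(a^2 + 10*a + 24)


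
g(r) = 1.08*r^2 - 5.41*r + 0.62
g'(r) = 2.16*r - 5.41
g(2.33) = -6.12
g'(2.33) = -0.38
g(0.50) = -1.82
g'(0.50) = -4.33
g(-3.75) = 36.10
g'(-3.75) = -13.51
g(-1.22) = 8.83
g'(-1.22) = -8.05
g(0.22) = -0.52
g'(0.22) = -4.93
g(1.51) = -5.09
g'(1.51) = -2.15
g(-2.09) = 16.64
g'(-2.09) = -9.92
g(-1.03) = 7.34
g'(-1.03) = -7.63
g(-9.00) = 136.79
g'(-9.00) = -24.85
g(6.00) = 7.04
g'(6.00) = 7.55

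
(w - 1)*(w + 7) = w^2 + 6*w - 7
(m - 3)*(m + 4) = m^2 + m - 12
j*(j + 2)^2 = j^3 + 4*j^2 + 4*j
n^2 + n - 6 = (n - 2)*(n + 3)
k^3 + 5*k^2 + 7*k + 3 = (k + 1)^2*(k + 3)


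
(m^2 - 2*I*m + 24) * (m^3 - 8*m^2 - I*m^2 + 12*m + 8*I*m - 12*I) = m^5 - 8*m^4 - 3*I*m^4 + 34*m^3 + 24*I*m^3 - 176*m^2 - 60*I*m^2 + 264*m + 192*I*m - 288*I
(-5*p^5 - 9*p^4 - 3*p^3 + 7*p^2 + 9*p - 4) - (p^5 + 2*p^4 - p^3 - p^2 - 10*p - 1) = -6*p^5 - 11*p^4 - 2*p^3 + 8*p^2 + 19*p - 3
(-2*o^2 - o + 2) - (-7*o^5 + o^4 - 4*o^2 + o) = 7*o^5 - o^4 + 2*o^2 - 2*o + 2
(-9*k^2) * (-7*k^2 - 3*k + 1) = 63*k^4 + 27*k^3 - 9*k^2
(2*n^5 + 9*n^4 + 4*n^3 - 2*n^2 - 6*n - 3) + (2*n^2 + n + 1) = 2*n^5 + 9*n^4 + 4*n^3 - 5*n - 2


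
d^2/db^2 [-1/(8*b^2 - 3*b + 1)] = 2*(64*b^2 - 24*b - (16*b - 3)^2 + 8)/(8*b^2 - 3*b + 1)^3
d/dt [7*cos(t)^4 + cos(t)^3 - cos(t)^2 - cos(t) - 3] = (-28*cos(t)^3 - 3*cos(t)^2 + 2*cos(t) + 1)*sin(t)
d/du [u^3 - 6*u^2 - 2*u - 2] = 3*u^2 - 12*u - 2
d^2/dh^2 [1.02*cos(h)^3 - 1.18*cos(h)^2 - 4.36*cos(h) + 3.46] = -9.18*cos(h)^3 + 4.72*cos(h)^2 + 10.48*cos(h) - 2.36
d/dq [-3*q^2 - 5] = -6*q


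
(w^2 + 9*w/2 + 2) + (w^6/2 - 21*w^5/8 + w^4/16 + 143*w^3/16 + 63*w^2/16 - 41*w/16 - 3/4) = w^6/2 - 21*w^5/8 + w^4/16 + 143*w^3/16 + 79*w^2/16 + 31*w/16 + 5/4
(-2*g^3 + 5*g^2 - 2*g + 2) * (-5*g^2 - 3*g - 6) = 10*g^5 - 19*g^4 + 7*g^3 - 34*g^2 + 6*g - 12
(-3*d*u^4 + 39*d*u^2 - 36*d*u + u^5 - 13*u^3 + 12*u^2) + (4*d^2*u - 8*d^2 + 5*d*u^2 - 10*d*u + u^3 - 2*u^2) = 4*d^2*u - 8*d^2 - 3*d*u^4 + 44*d*u^2 - 46*d*u + u^5 - 12*u^3 + 10*u^2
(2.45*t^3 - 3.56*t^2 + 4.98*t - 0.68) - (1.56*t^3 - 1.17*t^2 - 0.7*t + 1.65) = 0.89*t^3 - 2.39*t^2 + 5.68*t - 2.33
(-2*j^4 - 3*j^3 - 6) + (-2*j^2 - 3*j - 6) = -2*j^4 - 3*j^3 - 2*j^2 - 3*j - 12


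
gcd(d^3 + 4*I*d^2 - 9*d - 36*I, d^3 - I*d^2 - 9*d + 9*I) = d^2 - 9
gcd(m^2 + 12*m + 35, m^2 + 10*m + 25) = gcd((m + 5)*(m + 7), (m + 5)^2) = m + 5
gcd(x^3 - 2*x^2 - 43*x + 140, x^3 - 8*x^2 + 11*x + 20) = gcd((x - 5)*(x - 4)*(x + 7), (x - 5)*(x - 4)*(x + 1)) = x^2 - 9*x + 20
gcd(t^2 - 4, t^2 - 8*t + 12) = t - 2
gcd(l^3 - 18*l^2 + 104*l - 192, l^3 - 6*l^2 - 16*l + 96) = l^2 - 10*l + 24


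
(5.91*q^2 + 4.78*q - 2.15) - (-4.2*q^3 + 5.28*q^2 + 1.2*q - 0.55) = 4.2*q^3 + 0.63*q^2 + 3.58*q - 1.6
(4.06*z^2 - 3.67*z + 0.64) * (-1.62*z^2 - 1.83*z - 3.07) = -6.5772*z^4 - 1.4844*z^3 - 6.7849*z^2 + 10.0957*z - 1.9648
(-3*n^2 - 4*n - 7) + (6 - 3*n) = -3*n^2 - 7*n - 1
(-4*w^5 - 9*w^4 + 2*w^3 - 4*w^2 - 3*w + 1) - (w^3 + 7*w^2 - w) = -4*w^5 - 9*w^4 + w^3 - 11*w^2 - 2*w + 1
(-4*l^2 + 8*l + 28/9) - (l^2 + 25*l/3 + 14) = -5*l^2 - l/3 - 98/9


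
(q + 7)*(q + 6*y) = q^2 + 6*q*y + 7*q + 42*y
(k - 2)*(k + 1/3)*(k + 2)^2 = k^4 + 7*k^3/3 - 10*k^2/3 - 28*k/3 - 8/3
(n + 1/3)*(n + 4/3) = n^2 + 5*n/3 + 4/9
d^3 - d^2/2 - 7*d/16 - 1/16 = (d - 1)*(d + 1/4)^2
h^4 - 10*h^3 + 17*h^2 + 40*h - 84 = (h - 7)*(h - 3)*(h - 2)*(h + 2)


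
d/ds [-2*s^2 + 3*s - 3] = 3 - 4*s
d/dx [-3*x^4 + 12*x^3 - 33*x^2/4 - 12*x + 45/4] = -12*x^3 + 36*x^2 - 33*x/2 - 12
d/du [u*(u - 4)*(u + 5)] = 3*u^2 + 2*u - 20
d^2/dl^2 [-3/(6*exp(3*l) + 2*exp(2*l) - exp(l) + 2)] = 3*(-2*(18*exp(2*l) + 4*exp(l) - 1)^2*exp(l) + (54*exp(2*l) + 8*exp(l) - 1)*(6*exp(3*l) + 2*exp(2*l) - exp(l) + 2))*exp(l)/(6*exp(3*l) + 2*exp(2*l) - exp(l) + 2)^3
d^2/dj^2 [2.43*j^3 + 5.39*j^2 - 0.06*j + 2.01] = 14.58*j + 10.78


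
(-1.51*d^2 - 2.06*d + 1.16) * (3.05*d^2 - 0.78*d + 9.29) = -4.6055*d^4 - 5.1052*d^3 - 8.8831*d^2 - 20.0422*d + 10.7764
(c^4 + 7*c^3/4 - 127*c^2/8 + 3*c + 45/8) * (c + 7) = c^5 + 35*c^4/4 - 29*c^3/8 - 865*c^2/8 + 213*c/8 + 315/8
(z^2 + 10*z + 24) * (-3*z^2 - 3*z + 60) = -3*z^4 - 33*z^3 - 42*z^2 + 528*z + 1440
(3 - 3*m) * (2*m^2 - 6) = -6*m^3 + 6*m^2 + 18*m - 18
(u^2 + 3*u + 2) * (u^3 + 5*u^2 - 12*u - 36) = u^5 + 8*u^4 + 5*u^3 - 62*u^2 - 132*u - 72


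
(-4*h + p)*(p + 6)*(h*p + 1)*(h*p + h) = -4*h^3*p^3 - 28*h^3*p^2 - 24*h^3*p + h^2*p^4 + 7*h^2*p^3 + 2*h^2*p^2 - 28*h^2*p - 24*h^2 + h*p^3 + 7*h*p^2 + 6*h*p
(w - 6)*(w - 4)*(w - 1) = w^3 - 11*w^2 + 34*w - 24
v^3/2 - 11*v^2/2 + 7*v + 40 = (v/2 + 1)*(v - 8)*(v - 5)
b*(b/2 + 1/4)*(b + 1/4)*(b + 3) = b^4/2 + 15*b^3/8 + 19*b^2/16 + 3*b/16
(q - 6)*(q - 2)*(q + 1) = q^3 - 7*q^2 + 4*q + 12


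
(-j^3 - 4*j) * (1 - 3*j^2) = 3*j^5 + 11*j^3 - 4*j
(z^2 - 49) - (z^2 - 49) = 0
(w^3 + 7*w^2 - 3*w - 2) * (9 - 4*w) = -4*w^4 - 19*w^3 + 75*w^2 - 19*w - 18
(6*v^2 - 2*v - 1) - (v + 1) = 6*v^2 - 3*v - 2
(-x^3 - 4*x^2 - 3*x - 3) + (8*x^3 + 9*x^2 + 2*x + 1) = 7*x^3 + 5*x^2 - x - 2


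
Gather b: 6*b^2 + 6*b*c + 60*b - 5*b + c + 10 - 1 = 6*b^2 + b*(6*c + 55) + c + 9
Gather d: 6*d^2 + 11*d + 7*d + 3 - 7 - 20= 6*d^2 + 18*d - 24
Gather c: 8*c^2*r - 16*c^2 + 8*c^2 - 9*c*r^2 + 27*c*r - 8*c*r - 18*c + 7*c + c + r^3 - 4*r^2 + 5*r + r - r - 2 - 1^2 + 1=c^2*(8*r - 8) + c*(-9*r^2 + 19*r - 10) + r^3 - 4*r^2 + 5*r - 2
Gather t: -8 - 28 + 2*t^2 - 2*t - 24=2*t^2 - 2*t - 60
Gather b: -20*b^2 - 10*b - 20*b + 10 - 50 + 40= -20*b^2 - 30*b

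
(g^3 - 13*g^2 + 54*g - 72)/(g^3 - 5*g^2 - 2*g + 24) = (g - 6)/(g + 2)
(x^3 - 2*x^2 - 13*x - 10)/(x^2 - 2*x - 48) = (-x^3 + 2*x^2 + 13*x + 10)/(-x^2 + 2*x + 48)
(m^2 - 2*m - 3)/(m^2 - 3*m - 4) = (m - 3)/(m - 4)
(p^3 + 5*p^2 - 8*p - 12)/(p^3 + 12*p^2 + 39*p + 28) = (p^2 + 4*p - 12)/(p^2 + 11*p + 28)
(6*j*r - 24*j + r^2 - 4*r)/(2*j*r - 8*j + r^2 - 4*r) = (6*j + r)/(2*j + r)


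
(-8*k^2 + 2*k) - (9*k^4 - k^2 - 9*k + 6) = -9*k^4 - 7*k^2 + 11*k - 6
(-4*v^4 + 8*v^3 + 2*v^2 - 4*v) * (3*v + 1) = -12*v^5 + 20*v^4 + 14*v^3 - 10*v^2 - 4*v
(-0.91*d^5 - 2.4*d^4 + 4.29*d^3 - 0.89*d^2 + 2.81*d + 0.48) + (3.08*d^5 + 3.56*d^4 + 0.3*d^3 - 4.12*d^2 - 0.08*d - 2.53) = 2.17*d^5 + 1.16*d^4 + 4.59*d^3 - 5.01*d^2 + 2.73*d - 2.05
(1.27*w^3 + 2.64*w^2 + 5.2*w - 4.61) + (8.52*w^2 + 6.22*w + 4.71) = 1.27*w^3 + 11.16*w^2 + 11.42*w + 0.0999999999999996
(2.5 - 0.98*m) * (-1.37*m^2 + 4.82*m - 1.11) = 1.3426*m^3 - 8.1486*m^2 + 13.1378*m - 2.775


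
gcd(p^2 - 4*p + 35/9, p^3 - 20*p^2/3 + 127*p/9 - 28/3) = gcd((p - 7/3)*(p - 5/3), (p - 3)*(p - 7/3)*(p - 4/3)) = p - 7/3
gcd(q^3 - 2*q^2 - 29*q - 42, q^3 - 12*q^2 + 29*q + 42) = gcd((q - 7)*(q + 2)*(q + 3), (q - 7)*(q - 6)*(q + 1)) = q - 7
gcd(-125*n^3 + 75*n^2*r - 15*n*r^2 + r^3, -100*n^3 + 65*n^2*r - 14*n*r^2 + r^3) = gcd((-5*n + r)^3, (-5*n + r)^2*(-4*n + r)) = 25*n^2 - 10*n*r + r^2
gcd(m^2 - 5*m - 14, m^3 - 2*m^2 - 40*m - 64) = m + 2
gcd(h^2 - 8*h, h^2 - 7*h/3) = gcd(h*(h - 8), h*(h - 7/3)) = h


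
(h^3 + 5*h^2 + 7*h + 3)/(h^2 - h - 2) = (h^2 + 4*h + 3)/(h - 2)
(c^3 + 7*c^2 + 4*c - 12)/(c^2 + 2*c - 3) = (c^2 + 8*c + 12)/(c + 3)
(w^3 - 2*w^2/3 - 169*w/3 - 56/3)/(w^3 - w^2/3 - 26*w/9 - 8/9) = 3*(w^2 - w - 56)/(3*w^2 - 2*w - 8)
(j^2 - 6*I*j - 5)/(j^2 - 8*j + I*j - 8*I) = (j^2 - 6*I*j - 5)/(j^2 + j*(-8 + I) - 8*I)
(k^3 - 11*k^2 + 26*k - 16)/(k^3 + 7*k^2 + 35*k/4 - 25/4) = 4*(k^3 - 11*k^2 + 26*k - 16)/(4*k^3 + 28*k^2 + 35*k - 25)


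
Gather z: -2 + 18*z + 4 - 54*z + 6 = 8 - 36*z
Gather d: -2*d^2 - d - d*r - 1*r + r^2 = -2*d^2 + d*(-r - 1) + r^2 - r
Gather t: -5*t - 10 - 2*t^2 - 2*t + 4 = -2*t^2 - 7*t - 6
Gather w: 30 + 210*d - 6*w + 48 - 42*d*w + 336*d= 546*d + w*(-42*d - 6) + 78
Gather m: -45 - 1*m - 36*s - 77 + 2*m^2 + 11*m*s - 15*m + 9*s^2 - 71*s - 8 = 2*m^2 + m*(11*s - 16) + 9*s^2 - 107*s - 130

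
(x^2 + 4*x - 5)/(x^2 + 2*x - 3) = (x + 5)/(x + 3)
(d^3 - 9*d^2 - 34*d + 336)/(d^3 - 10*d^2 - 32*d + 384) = (d - 7)/(d - 8)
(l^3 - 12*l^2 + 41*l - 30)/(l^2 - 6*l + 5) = l - 6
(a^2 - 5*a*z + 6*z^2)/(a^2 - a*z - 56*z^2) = (-a^2 + 5*a*z - 6*z^2)/(-a^2 + a*z + 56*z^2)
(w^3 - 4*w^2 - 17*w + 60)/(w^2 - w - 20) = w - 3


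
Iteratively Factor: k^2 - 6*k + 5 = (k - 1)*(k - 5)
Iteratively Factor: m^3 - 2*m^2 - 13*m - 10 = (m + 1)*(m^2 - 3*m - 10) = (m - 5)*(m + 1)*(m + 2)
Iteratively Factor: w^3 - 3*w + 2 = (w - 1)*(w^2 + w - 2) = (w - 1)^2*(w + 2)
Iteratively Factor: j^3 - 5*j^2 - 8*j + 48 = (j - 4)*(j^2 - j - 12) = (j - 4)*(j + 3)*(j - 4)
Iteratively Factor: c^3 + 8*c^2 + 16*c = (c + 4)*(c^2 + 4*c) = c*(c + 4)*(c + 4)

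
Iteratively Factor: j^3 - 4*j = (j)*(j^2 - 4) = j*(j - 2)*(j + 2)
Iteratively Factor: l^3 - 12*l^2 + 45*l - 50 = (l - 5)*(l^2 - 7*l + 10) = (l - 5)^2*(l - 2)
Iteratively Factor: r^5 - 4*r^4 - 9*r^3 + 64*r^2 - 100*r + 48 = (r - 2)*(r^4 - 2*r^3 - 13*r^2 + 38*r - 24) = (r - 2)*(r + 4)*(r^3 - 6*r^2 + 11*r - 6) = (r - 3)*(r - 2)*(r + 4)*(r^2 - 3*r + 2) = (r - 3)*(r - 2)^2*(r + 4)*(r - 1)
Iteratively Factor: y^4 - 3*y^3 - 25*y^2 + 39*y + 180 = (y + 3)*(y^3 - 6*y^2 - 7*y + 60) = (y + 3)^2*(y^2 - 9*y + 20) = (y - 5)*(y + 3)^2*(y - 4)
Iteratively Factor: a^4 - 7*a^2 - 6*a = (a - 3)*(a^3 + 3*a^2 + 2*a) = (a - 3)*(a + 2)*(a^2 + a) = a*(a - 3)*(a + 2)*(a + 1)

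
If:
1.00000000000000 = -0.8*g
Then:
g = -1.25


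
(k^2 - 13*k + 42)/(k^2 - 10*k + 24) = (k - 7)/(k - 4)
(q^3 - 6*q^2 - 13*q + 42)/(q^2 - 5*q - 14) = (q^2 + q - 6)/(q + 2)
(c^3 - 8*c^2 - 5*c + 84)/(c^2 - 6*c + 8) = (c^2 - 4*c - 21)/(c - 2)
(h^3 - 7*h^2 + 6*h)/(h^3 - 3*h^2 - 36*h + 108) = h*(h - 1)/(h^2 + 3*h - 18)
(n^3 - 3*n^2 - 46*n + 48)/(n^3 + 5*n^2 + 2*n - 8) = (n^2 - 2*n - 48)/(n^2 + 6*n + 8)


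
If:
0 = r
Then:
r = 0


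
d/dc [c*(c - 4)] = 2*c - 4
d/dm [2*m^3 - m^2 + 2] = 2*m*(3*m - 1)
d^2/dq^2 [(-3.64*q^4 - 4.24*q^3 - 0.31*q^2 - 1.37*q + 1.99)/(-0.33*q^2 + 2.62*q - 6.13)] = (0.792792*q^6 - 18.882864*q^5 + 194.098632*q^4 - 893.478986*q^3 + 1227.714468*q^2 + 949.651422*q + 48.034552)/(0.035937*q^6 - 0.855954*q^5 + 8.798427*q^4 - 49.784716*q^3 + 163.437447*q^2 - 295.354434*q + 230.346397)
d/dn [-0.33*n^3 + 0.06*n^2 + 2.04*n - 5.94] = -0.99*n^2 + 0.12*n + 2.04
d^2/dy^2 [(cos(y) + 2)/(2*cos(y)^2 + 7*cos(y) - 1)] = (-36*sin(y)^4*cos(y) - 18*sin(y)^4 + 109*sin(y)^2 + 101*cos(y) - 30*cos(3*y) + 2*cos(5*y) + 127)/(-2*sin(y)^2 + 7*cos(y) + 1)^3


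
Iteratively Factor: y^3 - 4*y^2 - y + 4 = (y - 4)*(y^2 - 1) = (y - 4)*(y - 1)*(y + 1)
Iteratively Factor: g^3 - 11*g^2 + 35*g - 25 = (g - 5)*(g^2 - 6*g + 5) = (g - 5)^2*(g - 1)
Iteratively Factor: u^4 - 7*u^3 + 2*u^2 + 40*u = (u - 4)*(u^3 - 3*u^2 - 10*u) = (u - 4)*(u + 2)*(u^2 - 5*u) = u*(u - 4)*(u + 2)*(u - 5)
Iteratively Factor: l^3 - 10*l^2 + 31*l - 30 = (l - 3)*(l^2 - 7*l + 10) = (l - 5)*(l - 3)*(l - 2)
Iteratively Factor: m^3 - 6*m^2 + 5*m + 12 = (m - 4)*(m^2 - 2*m - 3) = (m - 4)*(m - 3)*(m + 1)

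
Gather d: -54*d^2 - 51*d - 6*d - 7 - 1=-54*d^2 - 57*d - 8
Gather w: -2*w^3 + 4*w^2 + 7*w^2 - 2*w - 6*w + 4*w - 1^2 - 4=-2*w^3 + 11*w^2 - 4*w - 5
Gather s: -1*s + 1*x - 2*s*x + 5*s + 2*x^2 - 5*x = s*(4 - 2*x) + 2*x^2 - 4*x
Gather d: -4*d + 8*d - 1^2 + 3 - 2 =4*d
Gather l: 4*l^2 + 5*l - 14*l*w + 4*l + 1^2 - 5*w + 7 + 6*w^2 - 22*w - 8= 4*l^2 + l*(9 - 14*w) + 6*w^2 - 27*w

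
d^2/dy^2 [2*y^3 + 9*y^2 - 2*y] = 12*y + 18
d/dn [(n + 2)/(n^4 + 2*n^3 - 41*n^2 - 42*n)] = (-3*n^4 - 12*n^3 + 29*n^2 + 164*n + 84)/(n^2*(n^6 + 4*n^5 - 78*n^4 - 248*n^3 + 1513*n^2 + 3444*n + 1764))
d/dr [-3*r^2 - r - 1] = -6*r - 1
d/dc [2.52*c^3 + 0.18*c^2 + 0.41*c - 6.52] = 7.56*c^2 + 0.36*c + 0.41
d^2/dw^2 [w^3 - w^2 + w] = 6*w - 2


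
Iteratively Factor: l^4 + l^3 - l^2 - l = (l + 1)*(l^3 - l) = (l - 1)*(l + 1)*(l^2 + l) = l*(l - 1)*(l + 1)*(l + 1)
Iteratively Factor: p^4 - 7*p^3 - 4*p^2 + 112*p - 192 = (p - 4)*(p^3 - 3*p^2 - 16*p + 48) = (p - 4)*(p - 3)*(p^2 - 16) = (p - 4)*(p - 3)*(p + 4)*(p - 4)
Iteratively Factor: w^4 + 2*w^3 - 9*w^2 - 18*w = (w + 2)*(w^3 - 9*w) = (w - 3)*(w + 2)*(w^2 + 3*w) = (w - 3)*(w + 2)*(w + 3)*(w)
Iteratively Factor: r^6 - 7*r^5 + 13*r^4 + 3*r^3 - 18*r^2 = (r - 3)*(r^5 - 4*r^4 + r^3 + 6*r^2) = r*(r - 3)*(r^4 - 4*r^3 + r^2 + 6*r) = r^2*(r - 3)*(r^3 - 4*r^2 + r + 6) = r^2*(r - 3)*(r - 2)*(r^2 - 2*r - 3) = r^2*(r - 3)^2*(r - 2)*(r + 1)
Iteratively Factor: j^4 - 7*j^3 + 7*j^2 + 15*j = (j - 3)*(j^3 - 4*j^2 - 5*j) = j*(j - 3)*(j^2 - 4*j - 5) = j*(j - 5)*(j - 3)*(j + 1)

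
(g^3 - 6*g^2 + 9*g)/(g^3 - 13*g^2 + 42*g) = (g^2 - 6*g + 9)/(g^2 - 13*g + 42)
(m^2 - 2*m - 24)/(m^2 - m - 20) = (m - 6)/(m - 5)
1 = 1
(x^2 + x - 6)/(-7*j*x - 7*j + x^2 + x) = (-x^2 - x + 6)/(7*j*x + 7*j - x^2 - x)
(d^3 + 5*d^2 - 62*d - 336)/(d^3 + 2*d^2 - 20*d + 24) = (d^2 - d - 56)/(d^2 - 4*d + 4)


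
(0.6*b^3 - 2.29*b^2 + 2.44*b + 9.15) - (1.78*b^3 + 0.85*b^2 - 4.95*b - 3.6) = -1.18*b^3 - 3.14*b^2 + 7.39*b + 12.75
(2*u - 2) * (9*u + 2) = 18*u^2 - 14*u - 4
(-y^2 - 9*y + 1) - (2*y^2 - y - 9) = -3*y^2 - 8*y + 10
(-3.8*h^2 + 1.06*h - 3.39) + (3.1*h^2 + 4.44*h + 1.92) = -0.7*h^2 + 5.5*h - 1.47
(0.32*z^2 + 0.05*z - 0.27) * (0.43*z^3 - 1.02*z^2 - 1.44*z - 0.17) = 0.1376*z^5 - 0.3049*z^4 - 0.6279*z^3 + 0.149*z^2 + 0.3803*z + 0.0459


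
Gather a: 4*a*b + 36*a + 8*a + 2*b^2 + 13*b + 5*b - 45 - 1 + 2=a*(4*b + 44) + 2*b^2 + 18*b - 44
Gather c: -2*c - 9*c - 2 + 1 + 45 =44 - 11*c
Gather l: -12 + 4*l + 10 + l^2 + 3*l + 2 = l^2 + 7*l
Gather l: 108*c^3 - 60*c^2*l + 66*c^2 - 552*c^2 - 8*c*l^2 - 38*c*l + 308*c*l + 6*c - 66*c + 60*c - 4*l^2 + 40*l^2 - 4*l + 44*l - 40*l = 108*c^3 - 486*c^2 + l^2*(36 - 8*c) + l*(-60*c^2 + 270*c)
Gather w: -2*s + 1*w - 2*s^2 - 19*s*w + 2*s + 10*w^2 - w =-2*s^2 - 19*s*w + 10*w^2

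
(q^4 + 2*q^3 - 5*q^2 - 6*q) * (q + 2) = q^5 + 4*q^4 - q^3 - 16*q^2 - 12*q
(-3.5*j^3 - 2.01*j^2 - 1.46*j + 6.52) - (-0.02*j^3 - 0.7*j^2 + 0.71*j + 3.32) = -3.48*j^3 - 1.31*j^2 - 2.17*j + 3.2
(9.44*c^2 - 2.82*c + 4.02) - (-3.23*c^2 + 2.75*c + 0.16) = 12.67*c^2 - 5.57*c + 3.86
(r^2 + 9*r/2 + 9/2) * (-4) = -4*r^2 - 18*r - 18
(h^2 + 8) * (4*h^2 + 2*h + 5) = 4*h^4 + 2*h^3 + 37*h^2 + 16*h + 40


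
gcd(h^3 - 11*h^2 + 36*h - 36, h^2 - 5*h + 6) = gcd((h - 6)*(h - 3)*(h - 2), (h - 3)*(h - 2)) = h^2 - 5*h + 6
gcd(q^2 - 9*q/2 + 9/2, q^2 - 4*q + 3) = q - 3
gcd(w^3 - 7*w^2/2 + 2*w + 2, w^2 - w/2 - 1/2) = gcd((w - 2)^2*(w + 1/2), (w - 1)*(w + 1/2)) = w + 1/2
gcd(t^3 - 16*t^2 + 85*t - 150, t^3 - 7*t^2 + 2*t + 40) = t - 5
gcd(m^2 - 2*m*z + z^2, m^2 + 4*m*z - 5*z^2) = -m + z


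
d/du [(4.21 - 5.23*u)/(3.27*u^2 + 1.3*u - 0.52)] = (17.1021*u^2 - 27.5334*u - 2.7534)/(10.6929*u^4 + 8.502*u^3 - 1.7108*u^2 - 1.352*u + 0.2704)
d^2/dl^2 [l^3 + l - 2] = 6*l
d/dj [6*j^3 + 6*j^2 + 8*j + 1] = 18*j^2 + 12*j + 8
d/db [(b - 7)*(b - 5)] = 2*b - 12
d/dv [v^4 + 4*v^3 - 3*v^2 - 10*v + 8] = 4*v^3 + 12*v^2 - 6*v - 10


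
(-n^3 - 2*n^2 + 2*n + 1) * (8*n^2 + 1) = -8*n^5 - 16*n^4 + 15*n^3 + 6*n^2 + 2*n + 1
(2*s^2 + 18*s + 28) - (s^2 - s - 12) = s^2 + 19*s + 40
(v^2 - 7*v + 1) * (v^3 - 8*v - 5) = v^5 - 7*v^4 - 7*v^3 + 51*v^2 + 27*v - 5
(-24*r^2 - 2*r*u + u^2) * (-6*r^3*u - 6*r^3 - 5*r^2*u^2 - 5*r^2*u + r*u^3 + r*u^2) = 144*r^5*u + 144*r^5 + 132*r^4*u^2 + 132*r^4*u - 20*r^3*u^3 - 20*r^3*u^2 - 7*r^2*u^4 - 7*r^2*u^3 + r*u^5 + r*u^4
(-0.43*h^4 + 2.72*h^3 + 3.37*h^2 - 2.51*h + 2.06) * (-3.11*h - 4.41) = 1.3373*h^5 - 6.5629*h^4 - 22.4759*h^3 - 7.0556*h^2 + 4.6625*h - 9.0846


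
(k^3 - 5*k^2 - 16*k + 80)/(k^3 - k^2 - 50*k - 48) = (-k^3 + 5*k^2 + 16*k - 80)/(-k^3 + k^2 + 50*k + 48)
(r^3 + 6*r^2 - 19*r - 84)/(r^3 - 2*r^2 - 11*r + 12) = (r + 7)/(r - 1)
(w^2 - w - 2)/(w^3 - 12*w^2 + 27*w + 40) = (w - 2)/(w^2 - 13*w + 40)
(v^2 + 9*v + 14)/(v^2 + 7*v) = (v + 2)/v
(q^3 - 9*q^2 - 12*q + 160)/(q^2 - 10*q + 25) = (q^2 - 4*q - 32)/(q - 5)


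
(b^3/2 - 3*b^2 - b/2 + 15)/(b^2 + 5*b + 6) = (b^2 - 8*b + 15)/(2*(b + 3))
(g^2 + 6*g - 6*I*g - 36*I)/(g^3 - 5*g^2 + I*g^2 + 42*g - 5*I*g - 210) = (g + 6)/(g^2 + g*(-5 + 7*I) - 35*I)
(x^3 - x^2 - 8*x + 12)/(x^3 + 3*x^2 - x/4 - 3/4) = 4*(x^2 - 4*x + 4)/(4*x^2 - 1)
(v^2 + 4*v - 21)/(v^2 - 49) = (v - 3)/(v - 7)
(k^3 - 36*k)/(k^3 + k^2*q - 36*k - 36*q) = k/(k + q)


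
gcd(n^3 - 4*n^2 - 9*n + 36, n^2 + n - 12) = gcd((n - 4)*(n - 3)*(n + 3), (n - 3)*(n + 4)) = n - 3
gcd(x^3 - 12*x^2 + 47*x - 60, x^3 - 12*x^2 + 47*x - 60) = x^3 - 12*x^2 + 47*x - 60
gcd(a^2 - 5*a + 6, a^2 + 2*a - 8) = a - 2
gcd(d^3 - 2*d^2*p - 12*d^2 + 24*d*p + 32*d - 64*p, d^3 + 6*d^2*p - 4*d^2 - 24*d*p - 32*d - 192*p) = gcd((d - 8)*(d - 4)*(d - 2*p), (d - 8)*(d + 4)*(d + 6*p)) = d - 8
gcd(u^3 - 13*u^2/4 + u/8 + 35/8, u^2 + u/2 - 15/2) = u - 5/2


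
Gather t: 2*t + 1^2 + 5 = 2*t + 6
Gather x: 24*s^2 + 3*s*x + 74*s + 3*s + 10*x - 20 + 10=24*s^2 + 77*s + x*(3*s + 10) - 10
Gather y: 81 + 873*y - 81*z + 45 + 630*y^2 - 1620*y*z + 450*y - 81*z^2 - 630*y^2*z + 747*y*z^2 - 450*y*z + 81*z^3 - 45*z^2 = y^2*(630 - 630*z) + y*(747*z^2 - 2070*z + 1323) + 81*z^3 - 126*z^2 - 81*z + 126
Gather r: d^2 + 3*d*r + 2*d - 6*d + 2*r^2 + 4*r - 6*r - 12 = d^2 - 4*d + 2*r^2 + r*(3*d - 2) - 12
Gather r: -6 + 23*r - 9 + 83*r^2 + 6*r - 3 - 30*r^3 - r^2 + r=-30*r^3 + 82*r^2 + 30*r - 18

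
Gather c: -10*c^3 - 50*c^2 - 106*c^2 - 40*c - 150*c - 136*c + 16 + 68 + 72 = -10*c^3 - 156*c^2 - 326*c + 156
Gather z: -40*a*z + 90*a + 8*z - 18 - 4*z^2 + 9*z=90*a - 4*z^2 + z*(17 - 40*a) - 18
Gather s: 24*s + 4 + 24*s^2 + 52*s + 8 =24*s^2 + 76*s + 12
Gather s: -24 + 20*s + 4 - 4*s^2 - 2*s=-4*s^2 + 18*s - 20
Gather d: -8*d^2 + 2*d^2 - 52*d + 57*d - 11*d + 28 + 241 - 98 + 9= -6*d^2 - 6*d + 180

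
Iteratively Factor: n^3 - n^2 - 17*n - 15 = (n + 1)*(n^2 - 2*n - 15) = (n + 1)*(n + 3)*(n - 5)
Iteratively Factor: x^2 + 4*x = (x + 4)*(x)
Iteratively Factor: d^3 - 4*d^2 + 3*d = (d - 1)*(d^2 - 3*d) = d*(d - 1)*(d - 3)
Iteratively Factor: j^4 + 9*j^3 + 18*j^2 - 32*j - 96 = (j + 3)*(j^3 + 6*j^2 - 32) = (j + 3)*(j + 4)*(j^2 + 2*j - 8) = (j + 3)*(j + 4)^2*(j - 2)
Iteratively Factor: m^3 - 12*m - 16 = (m - 4)*(m^2 + 4*m + 4) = (m - 4)*(m + 2)*(m + 2)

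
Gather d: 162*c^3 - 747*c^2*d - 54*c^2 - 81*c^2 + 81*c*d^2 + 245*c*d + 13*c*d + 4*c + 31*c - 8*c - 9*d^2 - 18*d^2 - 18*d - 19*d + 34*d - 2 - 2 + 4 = 162*c^3 - 135*c^2 + 27*c + d^2*(81*c - 27) + d*(-747*c^2 + 258*c - 3)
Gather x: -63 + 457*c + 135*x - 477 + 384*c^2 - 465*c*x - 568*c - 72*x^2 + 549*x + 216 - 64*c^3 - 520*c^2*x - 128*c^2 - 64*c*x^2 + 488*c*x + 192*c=-64*c^3 + 256*c^2 + 81*c + x^2*(-64*c - 72) + x*(-520*c^2 + 23*c + 684) - 324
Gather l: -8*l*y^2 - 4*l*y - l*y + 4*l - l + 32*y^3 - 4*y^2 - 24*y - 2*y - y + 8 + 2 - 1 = l*(-8*y^2 - 5*y + 3) + 32*y^3 - 4*y^2 - 27*y + 9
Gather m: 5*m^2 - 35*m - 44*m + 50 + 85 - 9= 5*m^2 - 79*m + 126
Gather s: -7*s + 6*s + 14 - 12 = 2 - s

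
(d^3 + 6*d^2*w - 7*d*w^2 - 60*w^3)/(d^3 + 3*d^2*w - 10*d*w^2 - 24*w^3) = (d + 5*w)/(d + 2*w)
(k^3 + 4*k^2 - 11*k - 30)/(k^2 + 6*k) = (k^3 + 4*k^2 - 11*k - 30)/(k*(k + 6))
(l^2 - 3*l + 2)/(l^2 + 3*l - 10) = (l - 1)/(l + 5)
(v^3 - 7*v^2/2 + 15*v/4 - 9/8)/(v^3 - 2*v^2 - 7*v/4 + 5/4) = (4*v^2 - 12*v + 9)/(2*(2*v^2 - 3*v - 5))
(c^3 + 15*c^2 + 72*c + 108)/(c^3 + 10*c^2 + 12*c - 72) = (c + 3)/(c - 2)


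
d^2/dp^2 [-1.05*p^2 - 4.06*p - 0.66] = -2.10000000000000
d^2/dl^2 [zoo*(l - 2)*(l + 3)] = nan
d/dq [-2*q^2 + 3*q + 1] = 3 - 4*q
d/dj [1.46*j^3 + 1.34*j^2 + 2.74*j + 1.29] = 4.38*j^2 + 2.68*j + 2.74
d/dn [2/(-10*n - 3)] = 20/(10*n + 3)^2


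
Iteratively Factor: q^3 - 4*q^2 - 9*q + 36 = (q - 4)*(q^2 - 9) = (q - 4)*(q - 3)*(q + 3)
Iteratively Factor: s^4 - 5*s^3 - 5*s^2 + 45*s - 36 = (s - 3)*(s^3 - 2*s^2 - 11*s + 12) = (s - 4)*(s - 3)*(s^2 + 2*s - 3) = (s - 4)*(s - 3)*(s - 1)*(s + 3)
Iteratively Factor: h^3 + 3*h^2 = (h + 3)*(h^2) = h*(h + 3)*(h)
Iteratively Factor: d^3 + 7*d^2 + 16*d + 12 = (d + 3)*(d^2 + 4*d + 4) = (d + 2)*(d + 3)*(d + 2)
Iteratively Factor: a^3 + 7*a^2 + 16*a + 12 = (a + 2)*(a^2 + 5*a + 6) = (a + 2)*(a + 3)*(a + 2)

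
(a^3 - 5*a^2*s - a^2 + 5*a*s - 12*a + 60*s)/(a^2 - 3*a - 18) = (a^2 - 5*a*s - 4*a + 20*s)/(a - 6)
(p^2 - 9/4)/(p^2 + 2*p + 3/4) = (2*p - 3)/(2*p + 1)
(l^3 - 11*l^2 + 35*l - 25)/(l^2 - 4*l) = (l^3 - 11*l^2 + 35*l - 25)/(l*(l - 4))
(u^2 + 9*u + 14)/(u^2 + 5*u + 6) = (u + 7)/(u + 3)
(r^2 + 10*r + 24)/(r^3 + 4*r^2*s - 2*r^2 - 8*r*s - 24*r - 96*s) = (r + 6)/(r^2 + 4*r*s - 6*r - 24*s)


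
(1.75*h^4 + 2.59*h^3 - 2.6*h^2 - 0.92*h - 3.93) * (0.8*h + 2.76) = 1.4*h^5 + 6.902*h^4 + 5.0684*h^3 - 7.912*h^2 - 5.6832*h - 10.8468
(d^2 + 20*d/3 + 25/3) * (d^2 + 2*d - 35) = d^4 + 26*d^3/3 - 40*d^2/3 - 650*d/3 - 875/3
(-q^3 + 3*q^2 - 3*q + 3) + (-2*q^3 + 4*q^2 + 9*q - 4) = -3*q^3 + 7*q^2 + 6*q - 1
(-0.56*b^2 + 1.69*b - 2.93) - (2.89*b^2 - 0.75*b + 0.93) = -3.45*b^2 + 2.44*b - 3.86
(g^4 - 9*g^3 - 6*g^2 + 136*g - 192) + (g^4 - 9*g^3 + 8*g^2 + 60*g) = 2*g^4 - 18*g^3 + 2*g^2 + 196*g - 192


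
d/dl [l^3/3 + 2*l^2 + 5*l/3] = l^2 + 4*l + 5/3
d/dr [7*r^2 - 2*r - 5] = 14*r - 2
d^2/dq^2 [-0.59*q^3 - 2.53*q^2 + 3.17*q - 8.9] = -3.54*q - 5.06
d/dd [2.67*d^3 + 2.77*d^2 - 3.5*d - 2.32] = 8.01*d^2 + 5.54*d - 3.5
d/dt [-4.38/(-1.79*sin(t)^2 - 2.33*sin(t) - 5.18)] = -(15.6804*sin(t) + 10.2054)*cos(t)/(1.79*sin(t)^2 + 2.33*sin(t) + 5.18)^2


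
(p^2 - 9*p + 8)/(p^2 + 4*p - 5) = (p - 8)/(p + 5)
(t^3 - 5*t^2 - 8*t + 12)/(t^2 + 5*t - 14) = (t^3 - 5*t^2 - 8*t + 12)/(t^2 + 5*t - 14)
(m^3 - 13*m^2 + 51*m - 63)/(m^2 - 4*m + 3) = (m^2 - 10*m + 21)/(m - 1)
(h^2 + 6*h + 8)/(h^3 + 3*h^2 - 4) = (h + 4)/(h^2 + h - 2)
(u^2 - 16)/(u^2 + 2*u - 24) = (u + 4)/(u + 6)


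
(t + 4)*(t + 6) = t^2 + 10*t + 24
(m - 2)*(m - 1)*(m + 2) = m^3 - m^2 - 4*m + 4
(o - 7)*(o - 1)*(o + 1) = o^3 - 7*o^2 - o + 7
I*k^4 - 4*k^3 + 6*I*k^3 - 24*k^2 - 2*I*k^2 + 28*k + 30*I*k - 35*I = (k + 7)*(k - I)*(k + 5*I)*(I*k - I)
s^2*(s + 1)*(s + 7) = s^4 + 8*s^3 + 7*s^2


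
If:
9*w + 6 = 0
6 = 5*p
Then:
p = 6/5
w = -2/3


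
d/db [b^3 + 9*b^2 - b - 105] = 3*b^2 + 18*b - 1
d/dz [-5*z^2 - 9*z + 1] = -10*z - 9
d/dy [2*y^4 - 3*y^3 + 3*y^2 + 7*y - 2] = 8*y^3 - 9*y^2 + 6*y + 7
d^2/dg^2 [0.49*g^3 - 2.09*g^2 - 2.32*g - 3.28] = 2.94*g - 4.18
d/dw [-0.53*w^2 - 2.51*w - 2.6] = -1.06*w - 2.51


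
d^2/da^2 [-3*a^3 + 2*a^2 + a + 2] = 4 - 18*a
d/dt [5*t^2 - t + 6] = 10*t - 1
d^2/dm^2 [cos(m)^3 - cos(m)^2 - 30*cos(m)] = 117*cos(m)/4 + 2*cos(2*m) - 9*cos(3*m)/4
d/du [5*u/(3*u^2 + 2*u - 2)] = 5*(-3*u^2 - 2)/(9*u^4 + 12*u^3 - 8*u^2 - 8*u + 4)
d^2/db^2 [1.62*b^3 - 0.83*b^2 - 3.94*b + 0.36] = 9.72*b - 1.66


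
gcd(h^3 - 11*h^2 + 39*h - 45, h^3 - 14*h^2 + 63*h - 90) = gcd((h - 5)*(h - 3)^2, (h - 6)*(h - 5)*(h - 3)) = h^2 - 8*h + 15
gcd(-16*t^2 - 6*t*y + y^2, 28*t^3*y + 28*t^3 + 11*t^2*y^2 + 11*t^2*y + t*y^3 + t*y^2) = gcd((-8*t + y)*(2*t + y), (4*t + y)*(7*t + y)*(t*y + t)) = 1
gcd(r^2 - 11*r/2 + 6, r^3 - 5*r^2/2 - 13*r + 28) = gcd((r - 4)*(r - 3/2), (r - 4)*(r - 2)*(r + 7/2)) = r - 4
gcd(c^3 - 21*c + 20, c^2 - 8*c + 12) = 1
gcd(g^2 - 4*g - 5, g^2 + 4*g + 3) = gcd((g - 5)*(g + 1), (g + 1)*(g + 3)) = g + 1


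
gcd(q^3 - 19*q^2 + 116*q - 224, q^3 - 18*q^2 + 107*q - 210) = q - 7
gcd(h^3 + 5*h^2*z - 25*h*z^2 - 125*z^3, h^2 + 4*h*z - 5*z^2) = h + 5*z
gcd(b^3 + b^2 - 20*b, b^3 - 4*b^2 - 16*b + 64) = b - 4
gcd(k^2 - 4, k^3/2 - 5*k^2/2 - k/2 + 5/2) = 1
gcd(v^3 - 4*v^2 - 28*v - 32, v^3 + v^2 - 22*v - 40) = v + 2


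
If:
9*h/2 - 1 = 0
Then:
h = 2/9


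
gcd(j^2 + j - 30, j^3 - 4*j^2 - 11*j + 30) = j - 5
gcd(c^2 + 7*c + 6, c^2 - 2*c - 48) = c + 6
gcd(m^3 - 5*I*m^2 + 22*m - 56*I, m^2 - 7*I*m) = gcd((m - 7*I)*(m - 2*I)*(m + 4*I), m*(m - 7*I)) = m - 7*I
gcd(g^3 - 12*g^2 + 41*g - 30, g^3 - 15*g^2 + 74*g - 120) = g^2 - 11*g + 30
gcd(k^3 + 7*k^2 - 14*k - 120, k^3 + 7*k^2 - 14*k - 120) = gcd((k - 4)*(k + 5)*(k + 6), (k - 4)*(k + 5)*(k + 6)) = k^3 + 7*k^2 - 14*k - 120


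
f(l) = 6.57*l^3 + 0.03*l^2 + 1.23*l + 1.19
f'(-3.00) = 178.44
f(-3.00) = -179.62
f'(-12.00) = 2838.75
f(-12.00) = -11362.21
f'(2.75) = 150.45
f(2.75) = 141.43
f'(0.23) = 2.29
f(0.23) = 1.55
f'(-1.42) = 40.89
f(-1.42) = -19.31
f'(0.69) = 10.66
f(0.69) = 4.21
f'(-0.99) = 20.49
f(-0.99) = -6.37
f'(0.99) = 20.61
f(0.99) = 8.81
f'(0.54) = 7.01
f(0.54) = 2.90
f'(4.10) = 332.80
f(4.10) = 459.55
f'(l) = 19.71*l^2 + 0.06*l + 1.23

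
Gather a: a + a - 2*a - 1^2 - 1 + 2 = 0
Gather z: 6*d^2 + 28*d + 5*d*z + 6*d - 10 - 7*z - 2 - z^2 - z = 6*d^2 + 34*d - z^2 + z*(5*d - 8) - 12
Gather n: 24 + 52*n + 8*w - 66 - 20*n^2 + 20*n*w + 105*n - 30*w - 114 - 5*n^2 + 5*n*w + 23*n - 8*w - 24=-25*n^2 + n*(25*w + 180) - 30*w - 180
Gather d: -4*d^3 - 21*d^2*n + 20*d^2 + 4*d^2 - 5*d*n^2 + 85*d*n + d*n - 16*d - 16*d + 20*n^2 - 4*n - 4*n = -4*d^3 + d^2*(24 - 21*n) + d*(-5*n^2 + 86*n - 32) + 20*n^2 - 8*n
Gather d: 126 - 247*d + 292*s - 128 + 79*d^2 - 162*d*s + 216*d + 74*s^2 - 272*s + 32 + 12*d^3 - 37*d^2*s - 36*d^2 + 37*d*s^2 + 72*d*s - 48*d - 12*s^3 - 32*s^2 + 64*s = 12*d^3 + d^2*(43 - 37*s) + d*(37*s^2 - 90*s - 79) - 12*s^3 + 42*s^2 + 84*s + 30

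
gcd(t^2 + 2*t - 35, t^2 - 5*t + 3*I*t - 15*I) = t - 5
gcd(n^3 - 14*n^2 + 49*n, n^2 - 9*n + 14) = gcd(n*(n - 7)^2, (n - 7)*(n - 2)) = n - 7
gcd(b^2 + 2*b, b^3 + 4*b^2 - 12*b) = b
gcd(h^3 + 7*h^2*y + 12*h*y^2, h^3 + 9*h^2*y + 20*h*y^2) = h^2 + 4*h*y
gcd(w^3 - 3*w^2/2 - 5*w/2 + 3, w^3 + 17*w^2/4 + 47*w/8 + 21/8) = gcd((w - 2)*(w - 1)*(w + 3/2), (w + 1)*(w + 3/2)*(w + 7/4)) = w + 3/2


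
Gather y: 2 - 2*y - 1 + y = 1 - y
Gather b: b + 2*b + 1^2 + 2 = 3*b + 3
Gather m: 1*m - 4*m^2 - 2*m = -4*m^2 - m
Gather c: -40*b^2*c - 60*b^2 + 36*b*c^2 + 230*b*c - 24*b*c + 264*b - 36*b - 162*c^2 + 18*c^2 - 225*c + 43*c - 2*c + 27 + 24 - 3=-60*b^2 + 228*b + c^2*(36*b - 144) + c*(-40*b^2 + 206*b - 184) + 48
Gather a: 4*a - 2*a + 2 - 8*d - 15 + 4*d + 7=2*a - 4*d - 6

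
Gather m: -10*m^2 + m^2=-9*m^2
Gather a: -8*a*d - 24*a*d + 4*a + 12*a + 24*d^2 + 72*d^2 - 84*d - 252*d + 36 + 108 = a*(16 - 32*d) + 96*d^2 - 336*d + 144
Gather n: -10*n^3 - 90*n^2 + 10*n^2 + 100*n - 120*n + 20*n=-10*n^3 - 80*n^2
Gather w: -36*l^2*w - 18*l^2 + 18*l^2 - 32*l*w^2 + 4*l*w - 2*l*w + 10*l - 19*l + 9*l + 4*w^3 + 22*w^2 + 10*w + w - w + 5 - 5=4*w^3 + w^2*(22 - 32*l) + w*(-36*l^2 + 2*l + 10)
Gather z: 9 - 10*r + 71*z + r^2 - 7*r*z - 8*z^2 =r^2 - 10*r - 8*z^2 + z*(71 - 7*r) + 9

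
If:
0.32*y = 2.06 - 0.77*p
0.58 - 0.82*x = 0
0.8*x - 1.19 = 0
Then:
No Solution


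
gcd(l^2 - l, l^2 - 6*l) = l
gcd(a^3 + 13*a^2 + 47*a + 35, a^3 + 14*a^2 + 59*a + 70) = a^2 + 12*a + 35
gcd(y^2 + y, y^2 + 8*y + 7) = y + 1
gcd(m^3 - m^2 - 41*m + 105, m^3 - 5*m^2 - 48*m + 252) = m + 7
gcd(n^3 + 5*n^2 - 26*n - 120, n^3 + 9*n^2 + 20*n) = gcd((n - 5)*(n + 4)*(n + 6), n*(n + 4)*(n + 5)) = n + 4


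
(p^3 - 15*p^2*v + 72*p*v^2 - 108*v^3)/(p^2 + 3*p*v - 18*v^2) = (p^2 - 12*p*v + 36*v^2)/(p + 6*v)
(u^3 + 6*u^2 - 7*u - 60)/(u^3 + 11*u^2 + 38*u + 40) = (u - 3)/(u + 2)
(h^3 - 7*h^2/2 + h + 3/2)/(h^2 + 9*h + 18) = (h^3 - 7*h^2/2 + h + 3/2)/(h^2 + 9*h + 18)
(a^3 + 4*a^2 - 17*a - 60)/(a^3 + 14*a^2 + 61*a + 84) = (a^2 + a - 20)/(a^2 + 11*a + 28)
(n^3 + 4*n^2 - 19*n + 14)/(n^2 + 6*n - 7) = n - 2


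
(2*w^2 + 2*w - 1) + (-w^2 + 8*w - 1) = w^2 + 10*w - 2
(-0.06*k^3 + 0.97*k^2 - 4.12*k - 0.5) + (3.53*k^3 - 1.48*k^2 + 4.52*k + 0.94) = 3.47*k^3 - 0.51*k^2 + 0.399999999999999*k + 0.44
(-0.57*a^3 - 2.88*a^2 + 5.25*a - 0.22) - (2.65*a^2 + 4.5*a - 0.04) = -0.57*a^3 - 5.53*a^2 + 0.75*a - 0.18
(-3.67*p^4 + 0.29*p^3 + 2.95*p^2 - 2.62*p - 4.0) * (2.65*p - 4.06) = -9.7255*p^5 + 15.6687*p^4 + 6.6401*p^3 - 18.92*p^2 + 0.0372000000000003*p + 16.24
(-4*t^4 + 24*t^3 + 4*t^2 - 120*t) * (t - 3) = -4*t^5 + 36*t^4 - 68*t^3 - 132*t^2 + 360*t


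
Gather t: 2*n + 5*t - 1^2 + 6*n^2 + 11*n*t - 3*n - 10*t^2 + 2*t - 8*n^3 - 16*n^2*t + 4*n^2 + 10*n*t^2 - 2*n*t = -8*n^3 + 10*n^2 - n + t^2*(10*n - 10) + t*(-16*n^2 + 9*n + 7) - 1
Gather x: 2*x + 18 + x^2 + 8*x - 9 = x^2 + 10*x + 9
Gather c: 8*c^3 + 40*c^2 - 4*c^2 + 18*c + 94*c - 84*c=8*c^3 + 36*c^2 + 28*c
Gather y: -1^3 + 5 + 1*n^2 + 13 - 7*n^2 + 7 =24 - 6*n^2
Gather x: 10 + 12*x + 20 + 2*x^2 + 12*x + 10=2*x^2 + 24*x + 40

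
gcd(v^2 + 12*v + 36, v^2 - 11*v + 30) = 1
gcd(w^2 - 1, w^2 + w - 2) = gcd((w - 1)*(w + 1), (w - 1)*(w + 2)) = w - 1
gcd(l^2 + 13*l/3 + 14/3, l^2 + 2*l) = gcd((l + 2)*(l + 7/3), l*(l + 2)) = l + 2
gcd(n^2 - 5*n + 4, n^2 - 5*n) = 1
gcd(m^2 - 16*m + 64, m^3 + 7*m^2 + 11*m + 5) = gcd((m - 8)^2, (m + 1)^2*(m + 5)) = 1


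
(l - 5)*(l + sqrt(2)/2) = l^2 - 5*l + sqrt(2)*l/2 - 5*sqrt(2)/2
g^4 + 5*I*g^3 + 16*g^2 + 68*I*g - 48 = (g - 4*I)*(g + I)*(g + 2*I)*(g + 6*I)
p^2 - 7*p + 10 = (p - 5)*(p - 2)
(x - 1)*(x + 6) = x^2 + 5*x - 6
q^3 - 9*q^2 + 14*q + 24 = (q - 6)*(q - 4)*(q + 1)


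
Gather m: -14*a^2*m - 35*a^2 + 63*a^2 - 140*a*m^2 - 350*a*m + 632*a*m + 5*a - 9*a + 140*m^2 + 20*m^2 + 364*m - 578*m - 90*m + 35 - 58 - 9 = 28*a^2 - 4*a + m^2*(160 - 140*a) + m*(-14*a^2 + 282*a - 304) - 32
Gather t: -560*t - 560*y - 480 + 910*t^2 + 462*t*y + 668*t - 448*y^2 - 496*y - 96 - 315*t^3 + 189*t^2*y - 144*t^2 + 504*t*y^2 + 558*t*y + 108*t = -315*t^3 + t^2*(189*y + 766) + t*(504*y^2 + 1020*y + 216) - 448*y^2 - 1056*y - 576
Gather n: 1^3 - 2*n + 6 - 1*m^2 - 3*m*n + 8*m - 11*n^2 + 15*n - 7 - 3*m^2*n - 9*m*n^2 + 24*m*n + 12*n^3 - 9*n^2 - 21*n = -m^2 + 8*m + 12*n^3 + n^2*(-9*m - 20) + n*(-3*m^2 + 21*m - 8)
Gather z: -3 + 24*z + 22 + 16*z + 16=40*z + 35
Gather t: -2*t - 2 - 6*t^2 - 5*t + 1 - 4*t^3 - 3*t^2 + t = -4*t^3 - 9*t^2 - 6*t - 1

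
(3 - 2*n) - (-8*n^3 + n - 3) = 8*n^3 - 3*n + 6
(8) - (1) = 7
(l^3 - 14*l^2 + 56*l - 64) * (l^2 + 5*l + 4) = l^5 - 9*l^4 - 10*l^3 + 160*l^2 - 96*l - 256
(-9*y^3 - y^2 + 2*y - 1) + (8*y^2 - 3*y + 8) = -9*y^3 + 7*y^2 - y + 7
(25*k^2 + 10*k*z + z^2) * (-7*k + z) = -175*k^3 - 45*k^2*z + 3*k*z^2 + z^3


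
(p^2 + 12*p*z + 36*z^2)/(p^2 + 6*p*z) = (p + 6*z)/p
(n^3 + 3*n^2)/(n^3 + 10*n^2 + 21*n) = n/(n + 7)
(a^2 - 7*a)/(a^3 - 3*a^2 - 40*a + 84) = a/(a^2 + 4*a - 12)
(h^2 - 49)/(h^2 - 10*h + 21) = (h + 7)/(h - 3)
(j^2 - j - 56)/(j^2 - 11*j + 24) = (j + 7)/(j - 3)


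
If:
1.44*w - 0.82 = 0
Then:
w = 0.57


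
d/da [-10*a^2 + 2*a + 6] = 2 - 20*a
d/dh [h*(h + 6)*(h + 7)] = 3*h^2 + 26*h + 42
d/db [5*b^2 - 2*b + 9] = 10*b - 2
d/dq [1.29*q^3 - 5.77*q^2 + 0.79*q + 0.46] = 3.87*q^2 - 11.54*q + 0.79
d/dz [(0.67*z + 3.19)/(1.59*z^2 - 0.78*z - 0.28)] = (-1.0653*z^2 - 10.1442*z + 2.3006)/(2.5281*z^4 - 2.4804*z^3 - 0.282*z^2 + 0.4368*z + 0.0784)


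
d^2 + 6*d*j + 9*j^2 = (d + 3*j)^2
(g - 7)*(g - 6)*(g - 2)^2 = g^4 - 17*g^3 + 98*g^2 - 220*g + 168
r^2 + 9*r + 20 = (r + 4)*(r + 5)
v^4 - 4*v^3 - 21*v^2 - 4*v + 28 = (v - 7)*(v - 1)*(v + 2)^2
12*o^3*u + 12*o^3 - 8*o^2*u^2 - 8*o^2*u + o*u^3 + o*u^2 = (-6*o + u)*(-2*o + u)*(o*u + o)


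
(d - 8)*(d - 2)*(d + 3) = d^3 - 7*d^2 - 14*d + 48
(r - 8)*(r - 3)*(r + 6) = r^3 - 5*r^2 - 42*r + 144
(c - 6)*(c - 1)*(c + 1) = c^3 - 6*c^2 - c + 6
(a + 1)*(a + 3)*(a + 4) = a^3 + 8*a^2 + 19*a + 12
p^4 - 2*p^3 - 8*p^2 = p^2*(p - 4)*(p + 2)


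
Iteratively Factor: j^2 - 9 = (j - 3)*(j + 3)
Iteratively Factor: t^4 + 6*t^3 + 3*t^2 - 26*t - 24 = (t + 3)*(t^3 + 3*t^2 - 6*t - 8) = (t - 2)*(t + 3)*(t^2 + 5*t + 4) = (t - 2)*(t + 1)*(t + 3)*(t + 4)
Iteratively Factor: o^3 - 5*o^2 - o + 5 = (o - 1)*(o^2 - 4*o - 5) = (o - 5)*(o - 1)*(o + 1)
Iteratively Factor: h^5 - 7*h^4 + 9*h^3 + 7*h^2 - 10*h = (h - 2)*(h^4 - 5*h^3 - h^2 + 5*h) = (h - 2)*(h + 1)*(h^3 - 6*h^2 + 5*h) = (h - 2)*(h - 1)*(h + 1)*(h^2 - 5*h) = h*(h - 2)*(h - 1)*(h + 1)*(h - 5)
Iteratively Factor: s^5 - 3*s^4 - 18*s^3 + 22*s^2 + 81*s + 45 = (s - 3)*(s^4 - 18*s^2 - 32*s - 15) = (s - 3)*(s + 1)*(s^3 - s^2 - 17*s - 15) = (s - 3)*(s + 1)*(s + 3)*(s^2 - 4*s - 5) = (s - 3)*(s + 1)^2*(s + 3)*(s - 5)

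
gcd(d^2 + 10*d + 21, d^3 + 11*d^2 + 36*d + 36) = d + 3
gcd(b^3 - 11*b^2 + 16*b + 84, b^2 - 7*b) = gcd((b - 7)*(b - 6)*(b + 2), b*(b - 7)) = b - 7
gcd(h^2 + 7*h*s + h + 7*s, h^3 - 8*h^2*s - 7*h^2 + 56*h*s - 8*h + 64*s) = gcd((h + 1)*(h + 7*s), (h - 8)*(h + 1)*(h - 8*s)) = h + 1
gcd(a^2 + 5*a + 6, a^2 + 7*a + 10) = a + 2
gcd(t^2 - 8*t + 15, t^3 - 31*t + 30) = t - 5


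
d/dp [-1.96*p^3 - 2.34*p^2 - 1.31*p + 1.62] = -5.88*p^2 - 4.68*p - 1.31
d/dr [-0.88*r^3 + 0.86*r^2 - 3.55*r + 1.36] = -2.64*r^2 + 1.72*r - 3.55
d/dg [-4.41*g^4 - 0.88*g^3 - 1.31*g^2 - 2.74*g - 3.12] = -17.64*g^3 - 2.64*g^2 - 2.62*g - 2.74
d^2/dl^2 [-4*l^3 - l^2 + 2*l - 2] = -24*l - 2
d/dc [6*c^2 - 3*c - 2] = 12*c - 3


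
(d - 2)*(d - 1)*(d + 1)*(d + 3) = d^4 + d^3 - 7*d^2 - d + 6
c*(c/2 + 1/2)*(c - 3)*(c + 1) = c^4/2 - c^3/2 - 5*c^2/2 - 3*c/2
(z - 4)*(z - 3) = z^2 - 7*z + 12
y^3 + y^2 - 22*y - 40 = (y - 5)*(y + 2)*(y + 4)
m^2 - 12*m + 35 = (m - 7)*(m - 5)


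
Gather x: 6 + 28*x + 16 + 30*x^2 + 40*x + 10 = 30*x^2 + 68*x + 32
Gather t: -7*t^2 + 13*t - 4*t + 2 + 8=-7*t^2 + 9*t + 10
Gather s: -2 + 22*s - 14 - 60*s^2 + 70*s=-60*s^2 + 92*s - 16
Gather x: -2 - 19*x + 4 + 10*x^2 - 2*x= 10*x^2 - 21*x + 2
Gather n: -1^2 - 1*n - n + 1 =-2*n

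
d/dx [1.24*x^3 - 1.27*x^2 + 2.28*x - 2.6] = 3.72*x^2 - 2.54*x + 2.28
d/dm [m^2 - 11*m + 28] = 2*m - 11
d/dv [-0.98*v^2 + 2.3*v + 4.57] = 2.3 - 1.96*v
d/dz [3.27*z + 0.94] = 3.27000000000000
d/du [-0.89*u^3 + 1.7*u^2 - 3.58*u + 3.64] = -2.67*u^2 + 3.4*u - 3.58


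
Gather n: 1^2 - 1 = 0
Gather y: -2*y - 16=-2*y - 16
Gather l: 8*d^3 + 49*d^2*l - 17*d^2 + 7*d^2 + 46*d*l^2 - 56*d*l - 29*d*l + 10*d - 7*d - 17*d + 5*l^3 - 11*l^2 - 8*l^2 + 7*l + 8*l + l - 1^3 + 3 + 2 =8*d^3 - 10*d^2 - 14*d + 5*l^3 + l^2*(46*d - 19) + l*(49*d^2 - 85*d + 16) + 4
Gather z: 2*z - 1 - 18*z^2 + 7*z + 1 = -18*z^2 + 9*z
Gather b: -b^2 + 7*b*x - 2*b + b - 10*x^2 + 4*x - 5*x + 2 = -b^2 + b*(7*x - 1) - 10*x^2 - x + 2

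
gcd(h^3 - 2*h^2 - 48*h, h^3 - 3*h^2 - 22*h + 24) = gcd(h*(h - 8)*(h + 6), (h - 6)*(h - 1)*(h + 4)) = 1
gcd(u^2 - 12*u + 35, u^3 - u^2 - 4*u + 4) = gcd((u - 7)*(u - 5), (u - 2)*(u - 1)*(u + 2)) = 1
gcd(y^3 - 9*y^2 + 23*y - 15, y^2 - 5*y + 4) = y - 1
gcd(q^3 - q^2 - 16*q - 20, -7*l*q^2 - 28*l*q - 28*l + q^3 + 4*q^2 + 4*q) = q^2 + 4*q + 4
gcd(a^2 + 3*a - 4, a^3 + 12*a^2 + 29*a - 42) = a - 1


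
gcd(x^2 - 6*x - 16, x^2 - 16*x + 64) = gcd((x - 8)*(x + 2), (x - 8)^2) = x - 8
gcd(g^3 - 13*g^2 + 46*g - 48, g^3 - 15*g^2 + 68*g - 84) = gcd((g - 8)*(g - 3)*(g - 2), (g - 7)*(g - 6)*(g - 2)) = g - 2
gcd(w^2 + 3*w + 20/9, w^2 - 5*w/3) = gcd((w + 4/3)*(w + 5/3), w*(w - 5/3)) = 1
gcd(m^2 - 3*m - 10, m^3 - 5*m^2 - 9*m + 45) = m - 5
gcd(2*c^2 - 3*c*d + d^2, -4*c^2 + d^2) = 2*c - d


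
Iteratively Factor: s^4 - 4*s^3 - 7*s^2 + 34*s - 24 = (s - 2)*(s^3 - 2*s^2 - 11*s + 12) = (s - 4)*(s - 2)*(s^2 + 2*s - 3) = (s - 4)*(s - 2)*(s + 3)*(s - 1)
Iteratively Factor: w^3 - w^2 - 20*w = (w - 5)*(w^2 + 4*w) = w*(w - 5)*(w + 4)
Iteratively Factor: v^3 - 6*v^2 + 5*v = (v - 5)*(v^2 - v) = (v - 5)*(v - 1)*(v)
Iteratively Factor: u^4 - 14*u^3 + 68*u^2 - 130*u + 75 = (u - 5)*(u^3 - 9*u^2 + 23*u - 15) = (u - 5)^2*(u^2 - 4*u + 3) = (u - 5)^2*(u - 1)*(u - 3)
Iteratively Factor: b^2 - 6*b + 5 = (b - 1)*(b - 5)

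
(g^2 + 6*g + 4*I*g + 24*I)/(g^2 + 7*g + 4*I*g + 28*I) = (g + 6)/(g + 7)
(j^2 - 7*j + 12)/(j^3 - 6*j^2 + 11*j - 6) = (j - 4)/(j^2 - 3*j + 2)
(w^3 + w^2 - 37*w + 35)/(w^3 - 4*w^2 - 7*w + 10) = (w + 7)/(w + 2)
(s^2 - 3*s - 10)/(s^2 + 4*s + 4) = (s - 5)/(s + 2)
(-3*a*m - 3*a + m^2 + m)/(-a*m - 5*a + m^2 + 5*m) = (3*a*m + 3*a - m^2 - m)/(a*m + 5*a - m^2 - 5*m)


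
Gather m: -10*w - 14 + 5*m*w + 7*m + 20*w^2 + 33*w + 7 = m*(5*w + 7) + 20*w^2 + 23*w - 7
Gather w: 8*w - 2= 8*w - 2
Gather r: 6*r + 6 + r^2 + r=r^2 + 7*r + 6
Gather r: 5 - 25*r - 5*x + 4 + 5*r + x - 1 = -20*r - 4*x + 8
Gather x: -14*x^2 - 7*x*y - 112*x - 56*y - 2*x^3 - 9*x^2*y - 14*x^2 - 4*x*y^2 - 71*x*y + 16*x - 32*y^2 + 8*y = -2*x^3 + x^2*(-9*y - 28) + x*(-4*y^2 - 78*y - 96) - 32*y^2 - 48*y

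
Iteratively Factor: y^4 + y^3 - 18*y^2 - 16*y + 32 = (y + 2)*(y^3 - y^2 - 16*y + 16) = (y - 4)*(y + 2)*(y^2 + 3*y - 4) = (y - 4)*(y - 1)*(y + 2)*(y + 4)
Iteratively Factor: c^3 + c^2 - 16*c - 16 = (c + 1)*(c^2 - 16) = (c - 4)*(c + 1)*(c + 4)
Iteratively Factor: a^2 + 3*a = (a + 3)*(a)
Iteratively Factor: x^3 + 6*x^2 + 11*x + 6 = (x + 2)*(x^2 + 4*x + 3) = (x + 2)*(x + 3)*(x + 1)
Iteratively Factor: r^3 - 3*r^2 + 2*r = (r)*(r^2 - 3*r + 2) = r*(r - 2)*(r - 1)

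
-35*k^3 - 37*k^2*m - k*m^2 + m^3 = (-7*k + m)*(k + m)*(5*k + m)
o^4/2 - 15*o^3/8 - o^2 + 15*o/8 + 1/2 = (o/2 + 1/2)*(o - 4)*(o - 1)*(o + 1/4)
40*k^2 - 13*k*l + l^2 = (-8*k + l)*(-5*k + l)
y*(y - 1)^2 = y^3 - 2*y^2 + y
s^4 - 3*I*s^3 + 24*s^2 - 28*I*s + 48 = (s - 6*I)*(s - 2*I)*(s + I)*(s + 4*I)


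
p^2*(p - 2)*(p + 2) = p^4 - 4*p^2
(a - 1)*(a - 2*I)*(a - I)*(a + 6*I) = a^4 - a^3 + 3*I*a^3 + 16*a^2 - 3*I*a^2 - 16*a - 12*I*a + 12*I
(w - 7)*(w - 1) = w^2 - 8*w + 7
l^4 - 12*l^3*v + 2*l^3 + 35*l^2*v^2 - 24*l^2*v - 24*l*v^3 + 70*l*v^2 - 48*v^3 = (l + 2)*(l - 8*v)*(l - 3*v)*(l - v)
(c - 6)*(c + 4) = c^2 - 2*c - 24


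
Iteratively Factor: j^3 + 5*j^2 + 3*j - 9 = (j - 1)*(j^2 + 6*j + 9) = (j - 1)*(j + 3)*(j + 3)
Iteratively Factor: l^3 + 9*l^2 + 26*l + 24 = (l + 4)*(l^2 + 5*l + 6) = (l + 2)*(l + 4)*(l + 3)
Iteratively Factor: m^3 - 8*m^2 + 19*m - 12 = (m - 3)*(m^2 - 5*m + 4) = (m - 3)*(m - 1)*(m - 4)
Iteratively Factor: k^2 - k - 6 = (k - 3)*(k + 2)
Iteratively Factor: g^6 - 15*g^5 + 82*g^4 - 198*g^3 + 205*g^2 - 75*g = (g - 5)*(g^5 - 10*g^4 + 32*g^3 - 38*g^2 + 15*g) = g*(g - 5)*(g^4 - 10*g^3 + 32*g^2 - 38*g + 15) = g*(g - 5)^2*(g^3 - 5*g^2 + 7*g - 3) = g*(g - 5)^2*(g - 1)*(g^2 - 4*g + 3) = g*(g - 5)^2*(g - 1)^2*(g - 3)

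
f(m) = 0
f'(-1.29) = 0.00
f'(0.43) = 0.00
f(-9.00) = 0.00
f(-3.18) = 0.00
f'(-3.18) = 0.00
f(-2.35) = 0.00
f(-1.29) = 0.00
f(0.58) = 0.00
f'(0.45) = 0.00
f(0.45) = 0.00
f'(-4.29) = 0.00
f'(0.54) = 0.00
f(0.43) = 0.00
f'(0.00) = 0.00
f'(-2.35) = 0.00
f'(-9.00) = 0.00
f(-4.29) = 0.00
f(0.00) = 0.00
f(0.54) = 0.00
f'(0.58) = 0.00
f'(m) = 0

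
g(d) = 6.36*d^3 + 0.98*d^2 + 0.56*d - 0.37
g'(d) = 19.08*d^2 + 1.96*d + 0.56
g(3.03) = 187.25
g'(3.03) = 181.67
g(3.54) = 296.03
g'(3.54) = 246.60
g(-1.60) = -24.81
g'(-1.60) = 46.27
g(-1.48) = -19.67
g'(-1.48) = 39.45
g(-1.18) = -10.12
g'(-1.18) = 24.81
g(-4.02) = -399.96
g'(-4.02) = 301.02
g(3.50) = 286.28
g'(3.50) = 241.15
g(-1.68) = -28.70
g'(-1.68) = 51.12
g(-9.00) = -4562.47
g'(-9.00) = 1528.40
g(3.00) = 181.85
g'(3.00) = 178.16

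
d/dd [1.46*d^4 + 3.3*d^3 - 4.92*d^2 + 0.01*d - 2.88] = 5.84*d^3 + 9.9*d^2 - 9.84*d + 0.01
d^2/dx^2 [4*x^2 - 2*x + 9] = 8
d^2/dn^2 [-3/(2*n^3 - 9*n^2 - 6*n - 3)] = 18*((2*n - 3)*(-2*n^3 + 9*n^2 + 6*n + 3) + 12*(-n^2 + 3*n + 1)^2)/(-2*n^3 + 9*n^2 + 6*n + 3)^3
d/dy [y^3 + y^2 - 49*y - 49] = 3*y^2 + 2*y - 49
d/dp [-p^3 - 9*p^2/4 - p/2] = -3*p^2 - 9*p/2 - 1/2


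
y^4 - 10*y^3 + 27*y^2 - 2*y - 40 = (y - 5)*(y - 4)*(y - 2)*(y + 1)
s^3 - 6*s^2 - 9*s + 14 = (s - 7)*(s - 1)*(s + 2)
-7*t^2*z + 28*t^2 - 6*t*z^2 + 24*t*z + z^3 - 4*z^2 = (-7*t + z)*(t + z)*(z - 4)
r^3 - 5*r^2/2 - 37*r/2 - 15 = (r - 6)*(r + 1)*(r + 5/2)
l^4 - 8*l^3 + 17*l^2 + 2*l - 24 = (l - 4)*(l - 3)*(l - 2)*(l + 1)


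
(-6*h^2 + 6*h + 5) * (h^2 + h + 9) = -6*h^4 - 43*h^2 + 59*h + 45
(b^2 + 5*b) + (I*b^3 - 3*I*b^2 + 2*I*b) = I*b^3 + b^2 - 3*I*b^2 + 5*b + 2*I*b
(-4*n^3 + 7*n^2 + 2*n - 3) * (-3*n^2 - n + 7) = 12*n^5 - 17*n^4 - 41*n^3 + 56*n^2 + 17*n - 21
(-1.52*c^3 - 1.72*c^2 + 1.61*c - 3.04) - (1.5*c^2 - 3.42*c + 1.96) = -1.52*c^3 - 3.22*c^2 + 5.03*c - 5.0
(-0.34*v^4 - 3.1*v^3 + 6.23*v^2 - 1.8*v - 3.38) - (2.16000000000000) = -0.34*v^4 - 3.1*v^3 + 6.23*v^2 - 1.8*v - 5.54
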